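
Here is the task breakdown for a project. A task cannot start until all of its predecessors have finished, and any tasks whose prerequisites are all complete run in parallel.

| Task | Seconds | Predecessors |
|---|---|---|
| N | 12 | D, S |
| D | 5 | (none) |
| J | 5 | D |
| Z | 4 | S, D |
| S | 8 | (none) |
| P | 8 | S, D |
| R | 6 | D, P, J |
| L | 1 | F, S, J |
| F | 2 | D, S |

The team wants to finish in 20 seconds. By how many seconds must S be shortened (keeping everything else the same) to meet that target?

Current finish: 22 seconds; target: 20.
S is on every critical path, so each second cut from S cuts the finish by one (this holds down to a finish of 19).
Need 22 − 20 = 2 seconds off S → S becomes 6 seconds, finish becomes 20.

2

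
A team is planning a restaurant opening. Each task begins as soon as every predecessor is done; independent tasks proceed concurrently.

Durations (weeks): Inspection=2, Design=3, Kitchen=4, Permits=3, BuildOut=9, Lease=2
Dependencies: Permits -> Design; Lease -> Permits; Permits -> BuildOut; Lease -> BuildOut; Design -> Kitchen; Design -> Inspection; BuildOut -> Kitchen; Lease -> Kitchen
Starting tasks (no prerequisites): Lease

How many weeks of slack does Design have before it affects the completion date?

The longest chain is Lease→Permits→BuildOut→Kitchen = 2+3+9+4 = 18; overall finish 18 weeks.
Longest path through Design: 12 weeks (earliest finish 8, latest finish 14).
Slack of Design = 11 − 5 = 6 weeks.

6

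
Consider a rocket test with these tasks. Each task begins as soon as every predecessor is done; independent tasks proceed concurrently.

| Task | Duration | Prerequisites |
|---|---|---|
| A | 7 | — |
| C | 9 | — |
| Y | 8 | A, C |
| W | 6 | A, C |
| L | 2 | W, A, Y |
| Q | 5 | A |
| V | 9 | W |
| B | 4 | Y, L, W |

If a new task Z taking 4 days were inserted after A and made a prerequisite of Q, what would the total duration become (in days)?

24

Originally the plan takes 24 days.
With Z inserted, Q now waits for max(A, Z).
New critical path: C→W→V = 9+6+9 = 24 ⇒ 24 days.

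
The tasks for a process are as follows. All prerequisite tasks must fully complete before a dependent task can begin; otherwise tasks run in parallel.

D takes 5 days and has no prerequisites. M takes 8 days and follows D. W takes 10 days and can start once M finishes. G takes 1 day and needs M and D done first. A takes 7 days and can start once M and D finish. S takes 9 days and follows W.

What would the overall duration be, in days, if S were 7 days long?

30

As given, the longest chain is D→M→W→S = 5+8+10+9 = 32, so the finish is 32 days.
S lies on that path, so at 7 days the path becomes 30 days.
No other chain overtakes it, so the finish is 30 days.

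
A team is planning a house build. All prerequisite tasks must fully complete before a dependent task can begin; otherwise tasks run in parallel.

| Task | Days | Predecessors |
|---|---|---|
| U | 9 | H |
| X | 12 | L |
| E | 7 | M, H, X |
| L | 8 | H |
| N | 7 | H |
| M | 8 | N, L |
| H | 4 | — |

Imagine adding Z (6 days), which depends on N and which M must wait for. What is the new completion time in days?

32

Originally the house build takes 31 days.
With Z inserted, M now waits for max(N, L, Z).
New critical path: H→N→Z→M→E = 4+7+6+8+7 = 32 ⇒ 32 days.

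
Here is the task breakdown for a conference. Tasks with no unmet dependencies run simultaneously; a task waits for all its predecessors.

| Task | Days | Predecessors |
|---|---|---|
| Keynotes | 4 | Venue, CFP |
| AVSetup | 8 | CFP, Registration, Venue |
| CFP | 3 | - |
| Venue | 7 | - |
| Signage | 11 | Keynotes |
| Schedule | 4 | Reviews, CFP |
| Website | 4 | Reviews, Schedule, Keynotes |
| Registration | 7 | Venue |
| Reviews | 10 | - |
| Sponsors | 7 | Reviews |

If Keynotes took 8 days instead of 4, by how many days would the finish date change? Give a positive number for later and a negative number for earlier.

4

Baseline: Venue→Keynotes→Signage = 7+4+11 = 22 → 22 days.
Keynotes lies on that path, so at 8 days the path becomes 26 days.
That remains the longest chain; total 26 days.
Change in finish: 26 − 22 = +4 days.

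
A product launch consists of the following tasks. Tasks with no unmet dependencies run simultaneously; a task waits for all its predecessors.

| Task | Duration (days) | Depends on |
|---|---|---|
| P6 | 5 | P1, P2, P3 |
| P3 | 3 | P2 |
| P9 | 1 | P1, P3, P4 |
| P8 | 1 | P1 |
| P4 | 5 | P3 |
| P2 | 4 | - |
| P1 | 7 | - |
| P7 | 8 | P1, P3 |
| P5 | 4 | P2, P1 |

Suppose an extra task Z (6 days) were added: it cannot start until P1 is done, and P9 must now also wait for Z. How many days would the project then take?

Originally the project takes 15 days.
With Z inserted, P9 now waits for max(P1, P3, P4, Z).
New critical path: P1→P7 = 7+8 = 15 ⇒ 15 days.

15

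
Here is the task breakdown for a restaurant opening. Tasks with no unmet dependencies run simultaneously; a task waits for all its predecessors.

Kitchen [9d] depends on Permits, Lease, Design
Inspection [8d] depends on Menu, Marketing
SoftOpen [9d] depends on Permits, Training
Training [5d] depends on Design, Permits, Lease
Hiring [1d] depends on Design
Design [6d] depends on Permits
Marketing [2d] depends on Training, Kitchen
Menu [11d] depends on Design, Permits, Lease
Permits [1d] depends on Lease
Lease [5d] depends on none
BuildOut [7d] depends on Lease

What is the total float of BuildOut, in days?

Lease→Permits→Design→Kitchen→Marketing→Inspection = 5+1+6+9+2+8 = 31 sets the makespan at 31 days.
The longest chain containing BuildOut totals 12 days.
Float = 31 − 12 = 19.

19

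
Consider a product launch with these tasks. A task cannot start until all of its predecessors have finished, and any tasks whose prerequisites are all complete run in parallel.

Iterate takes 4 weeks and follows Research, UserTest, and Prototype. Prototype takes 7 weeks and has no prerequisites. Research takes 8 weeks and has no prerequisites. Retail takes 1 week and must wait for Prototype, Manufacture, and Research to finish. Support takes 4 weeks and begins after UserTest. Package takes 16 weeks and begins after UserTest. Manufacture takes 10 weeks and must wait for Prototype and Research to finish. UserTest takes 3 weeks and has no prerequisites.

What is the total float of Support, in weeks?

The longest chain is Research→Manufacture→Retail = 8+10+1 = 19; overall finish 19 weeks.
The longest chain containing Support totals 7 weeks.
Float = 19 − 7 = 12.

12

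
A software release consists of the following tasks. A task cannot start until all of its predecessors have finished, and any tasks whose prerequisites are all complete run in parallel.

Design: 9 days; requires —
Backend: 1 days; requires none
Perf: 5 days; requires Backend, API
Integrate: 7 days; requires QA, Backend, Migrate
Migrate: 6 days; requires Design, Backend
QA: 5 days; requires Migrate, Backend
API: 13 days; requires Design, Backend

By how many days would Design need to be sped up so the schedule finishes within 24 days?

3

Current finish: 27 days; target: 24.
Design is on every critical path, so each day cut from Design cuts the finish by one (this holds down to a finish of 19).
Need 27 − 24 = 3 days off Design → Design becomes 6 days, finish becomes 24.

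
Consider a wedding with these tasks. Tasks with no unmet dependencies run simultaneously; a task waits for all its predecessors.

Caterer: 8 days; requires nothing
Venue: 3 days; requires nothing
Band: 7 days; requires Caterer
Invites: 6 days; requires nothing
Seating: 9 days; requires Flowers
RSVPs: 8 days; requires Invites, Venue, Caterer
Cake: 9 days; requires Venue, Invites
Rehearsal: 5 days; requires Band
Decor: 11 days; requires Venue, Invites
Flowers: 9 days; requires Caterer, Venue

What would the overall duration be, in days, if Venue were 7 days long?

Critical path before the change: Caterer→Flowers→Seating = 8+9+9 = 26 giving 26 days.
Venue has 5 days of float (longest path through it is 21).
No other chain overtakes it, so the finish is 26 days.

26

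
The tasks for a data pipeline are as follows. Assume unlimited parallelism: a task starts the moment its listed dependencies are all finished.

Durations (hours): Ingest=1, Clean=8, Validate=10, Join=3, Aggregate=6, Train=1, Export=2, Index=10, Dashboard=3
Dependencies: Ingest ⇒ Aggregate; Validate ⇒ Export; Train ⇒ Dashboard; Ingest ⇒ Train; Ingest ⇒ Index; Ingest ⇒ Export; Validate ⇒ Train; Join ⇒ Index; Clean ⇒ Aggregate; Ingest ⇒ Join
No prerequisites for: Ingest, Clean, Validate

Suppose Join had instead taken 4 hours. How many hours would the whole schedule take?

15

Critical path before the change: Ingest→Join→Index = 1+3+10 = 14 giving 14 hours.
Join lies on that path, so at 4 hours the path becomes 15 hours.
That remains the longest chain; total 15 hours.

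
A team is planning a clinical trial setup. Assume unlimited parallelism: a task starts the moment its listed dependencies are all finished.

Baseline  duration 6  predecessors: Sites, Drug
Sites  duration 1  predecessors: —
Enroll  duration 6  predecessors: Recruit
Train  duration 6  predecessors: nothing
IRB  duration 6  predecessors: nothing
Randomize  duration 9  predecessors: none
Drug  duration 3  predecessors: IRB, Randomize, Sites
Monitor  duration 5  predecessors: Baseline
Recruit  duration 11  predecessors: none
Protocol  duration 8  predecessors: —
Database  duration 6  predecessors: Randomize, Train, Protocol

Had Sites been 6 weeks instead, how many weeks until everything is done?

23

Baseline: Randomize→Drug→Baseline→Monitor = 9+3+6+5 = 23 → 23 weeks.
The longest path through Sites is only 15 weeks, so Sites has float 8.
That remains the longest chain; total 23 weeks.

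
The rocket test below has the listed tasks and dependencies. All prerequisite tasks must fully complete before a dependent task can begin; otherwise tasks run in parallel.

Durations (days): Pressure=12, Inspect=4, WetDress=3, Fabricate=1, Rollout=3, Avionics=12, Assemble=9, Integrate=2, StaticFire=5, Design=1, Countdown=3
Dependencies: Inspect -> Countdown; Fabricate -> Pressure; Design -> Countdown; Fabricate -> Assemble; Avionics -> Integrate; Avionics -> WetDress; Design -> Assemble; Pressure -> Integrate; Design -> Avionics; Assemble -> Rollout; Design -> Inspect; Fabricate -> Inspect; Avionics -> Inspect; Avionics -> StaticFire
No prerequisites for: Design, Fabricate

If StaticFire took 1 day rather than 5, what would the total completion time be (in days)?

20

The binding path is Design→Avionics→Inspect→Countdown = 1+12+4+3 = 20; finish at 20 days.
The longest path through StaticFire is only 18 days, so StaticFire has float 2.
The critical path is still Design→Avionics→Inspect→Countdown; finish is now 20 days.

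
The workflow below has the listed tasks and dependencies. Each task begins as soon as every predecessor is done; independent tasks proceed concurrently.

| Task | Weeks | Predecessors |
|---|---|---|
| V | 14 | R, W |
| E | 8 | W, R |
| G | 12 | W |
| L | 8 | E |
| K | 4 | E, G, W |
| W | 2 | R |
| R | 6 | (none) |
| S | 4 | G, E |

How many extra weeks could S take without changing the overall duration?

R→W→G→K = 6+2+12+4 = 24 sets the makespan at 24 weeks.
The longest chain containing S totals 24 weeks.
So S can slip 24 − 24 = 0 weeks.

0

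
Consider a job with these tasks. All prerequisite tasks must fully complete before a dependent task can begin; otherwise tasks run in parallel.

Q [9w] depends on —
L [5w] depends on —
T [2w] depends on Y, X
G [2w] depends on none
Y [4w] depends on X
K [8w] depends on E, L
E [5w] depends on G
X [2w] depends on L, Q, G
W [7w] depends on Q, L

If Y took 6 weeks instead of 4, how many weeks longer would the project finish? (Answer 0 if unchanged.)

2

The binding path is Q→X→Y→T = 9+2+4+2 = 17; finish at 17 weeks.
Y lies on that path, so at 6 weeks the path becomes 19 weeks.
No other chain overtakes it, so the finish is 19 weeks.
Change in finish: 19 − 17 = +2 weeks.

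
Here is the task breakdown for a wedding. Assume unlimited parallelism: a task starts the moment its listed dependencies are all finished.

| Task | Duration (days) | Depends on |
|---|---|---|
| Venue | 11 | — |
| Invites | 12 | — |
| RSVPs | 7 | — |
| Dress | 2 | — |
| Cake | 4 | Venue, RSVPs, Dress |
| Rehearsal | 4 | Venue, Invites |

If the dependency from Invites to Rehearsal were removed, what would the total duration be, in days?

Before: longest chain Invites→Rehearsal = 12+4 = 16, finish 16.
Without Invites→Rehearsal, Rehearsal's earliest start moves from 12 to 11.
The longest chain is now Venue→Cake = 11+4 = 15, so the job takes 15 days.

15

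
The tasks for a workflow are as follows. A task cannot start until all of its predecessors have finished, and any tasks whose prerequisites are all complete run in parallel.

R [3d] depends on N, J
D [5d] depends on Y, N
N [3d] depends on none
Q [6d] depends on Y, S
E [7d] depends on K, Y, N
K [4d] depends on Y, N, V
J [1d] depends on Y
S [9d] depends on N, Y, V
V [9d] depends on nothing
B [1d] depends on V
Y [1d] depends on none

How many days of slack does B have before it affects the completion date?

The longest chain is V→S→Q = 9+9+6 = 24; overall finish 24 days.
Longest path through B: 10 days (earliest finish 10, latest finish 24).
Slack of B = 23 − 9 = 14 days.

14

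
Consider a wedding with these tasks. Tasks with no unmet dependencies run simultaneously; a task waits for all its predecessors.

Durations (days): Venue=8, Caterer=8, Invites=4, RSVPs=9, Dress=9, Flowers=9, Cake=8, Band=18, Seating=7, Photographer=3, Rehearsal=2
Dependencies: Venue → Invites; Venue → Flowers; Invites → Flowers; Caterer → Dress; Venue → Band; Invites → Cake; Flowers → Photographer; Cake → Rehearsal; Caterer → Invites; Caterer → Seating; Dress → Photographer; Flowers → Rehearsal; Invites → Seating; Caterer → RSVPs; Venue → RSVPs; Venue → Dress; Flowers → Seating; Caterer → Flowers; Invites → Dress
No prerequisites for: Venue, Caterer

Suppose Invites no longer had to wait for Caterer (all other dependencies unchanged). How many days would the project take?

28

Original critical path: Venue→Invites→Flowers→Seating = 8+4+9+7 = 28 ⇒ 28 days.
Dropping Caterer→Invites doesn't change Invites's earliest start (8); another predecessor still binds.
New critical path: Venue→Invites→Flowers→Seating = 8+4+9+7 = 28 ⇒ 28 days.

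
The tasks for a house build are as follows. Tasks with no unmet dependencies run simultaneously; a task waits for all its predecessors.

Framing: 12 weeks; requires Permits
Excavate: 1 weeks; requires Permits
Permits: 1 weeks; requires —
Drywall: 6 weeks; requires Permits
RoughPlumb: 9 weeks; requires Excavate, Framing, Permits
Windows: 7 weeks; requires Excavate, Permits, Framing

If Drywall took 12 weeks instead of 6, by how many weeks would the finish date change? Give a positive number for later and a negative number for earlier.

0

Baseline: Permits→Framing→RoughPlumb = 1+12+9 = 22 → 22 weeks.
The longest path through Drywall is only 7 weeks, so Drywall has float 15.
No other chain overtakes it, so the finish is 22 weeks.
Change in finish: 22 − 22 = +0 weeks.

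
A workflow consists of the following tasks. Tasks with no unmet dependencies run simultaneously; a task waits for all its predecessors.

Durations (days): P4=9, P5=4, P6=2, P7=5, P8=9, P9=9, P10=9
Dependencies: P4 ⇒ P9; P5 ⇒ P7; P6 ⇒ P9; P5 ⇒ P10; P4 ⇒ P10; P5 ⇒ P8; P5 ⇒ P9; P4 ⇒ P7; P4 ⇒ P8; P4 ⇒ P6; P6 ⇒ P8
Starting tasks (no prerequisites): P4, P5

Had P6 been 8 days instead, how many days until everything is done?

26

The binding path is P4→P6→P8 = 9+2+9 = 20; finish at 20 days.
P6 is on the critical path; changing it to 8 makes that path 26 days.
No other chain overtakes it, so the finish is 26 days.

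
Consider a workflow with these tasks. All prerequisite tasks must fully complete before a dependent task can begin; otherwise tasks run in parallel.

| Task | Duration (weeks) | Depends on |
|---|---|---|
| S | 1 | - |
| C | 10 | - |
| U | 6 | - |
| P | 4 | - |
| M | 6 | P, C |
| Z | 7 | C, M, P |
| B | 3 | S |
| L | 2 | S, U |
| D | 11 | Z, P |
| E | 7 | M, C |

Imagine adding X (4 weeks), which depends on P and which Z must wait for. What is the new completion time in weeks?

34

Originally the project takes 34 weeks.
With X inserted, Z now waits for max(C, M, P, X).
New critical path: C→M→Z→D = 10+6+7+11 = 34 ⇒ 34 weeks.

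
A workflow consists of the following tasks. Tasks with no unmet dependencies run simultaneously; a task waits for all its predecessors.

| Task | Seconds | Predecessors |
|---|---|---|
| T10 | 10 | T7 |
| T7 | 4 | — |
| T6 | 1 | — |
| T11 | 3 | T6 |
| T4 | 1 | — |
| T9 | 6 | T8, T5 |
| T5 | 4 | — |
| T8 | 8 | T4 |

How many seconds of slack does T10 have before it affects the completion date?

1

Critical path: T4→T8→T9 = 1+8+6 = 15, so the finish is 15 seconds.
Longest path through T10: 14 seconds (earliest finish 14, latest finish 15).
Slack of T10 = 5 − 4 = 1 second.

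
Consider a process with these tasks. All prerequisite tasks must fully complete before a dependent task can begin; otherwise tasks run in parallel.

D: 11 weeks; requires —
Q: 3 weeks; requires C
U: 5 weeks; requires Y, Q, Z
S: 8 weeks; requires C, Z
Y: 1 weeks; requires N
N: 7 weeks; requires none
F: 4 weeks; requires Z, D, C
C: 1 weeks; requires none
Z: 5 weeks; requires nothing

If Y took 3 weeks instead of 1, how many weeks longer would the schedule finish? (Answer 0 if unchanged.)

As given, the longest chain is D→F = 11+4 = 15, so the finish is 15 weeks.
Y has 2 weeks of float (longest path through it is 13).
The binding chain switches to N→Y→U = 7+3+5 = 15; finish 15 weeks.
Change in finish: 15 − 15 = +0 weeks.

0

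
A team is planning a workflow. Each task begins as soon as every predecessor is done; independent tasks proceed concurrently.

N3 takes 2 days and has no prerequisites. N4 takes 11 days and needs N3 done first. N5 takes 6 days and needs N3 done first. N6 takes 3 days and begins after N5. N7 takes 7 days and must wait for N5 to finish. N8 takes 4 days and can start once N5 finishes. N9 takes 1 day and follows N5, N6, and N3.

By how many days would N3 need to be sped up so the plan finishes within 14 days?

1

Current finish: 15 days; target: 14.
N3 is on every critical path, so each day cut from N3 cuts the finish by one (this holds down to a finish of 14).
Need 15 − 14 = 1 day off N3 → N3 becomes 1 day, finish becomes 14.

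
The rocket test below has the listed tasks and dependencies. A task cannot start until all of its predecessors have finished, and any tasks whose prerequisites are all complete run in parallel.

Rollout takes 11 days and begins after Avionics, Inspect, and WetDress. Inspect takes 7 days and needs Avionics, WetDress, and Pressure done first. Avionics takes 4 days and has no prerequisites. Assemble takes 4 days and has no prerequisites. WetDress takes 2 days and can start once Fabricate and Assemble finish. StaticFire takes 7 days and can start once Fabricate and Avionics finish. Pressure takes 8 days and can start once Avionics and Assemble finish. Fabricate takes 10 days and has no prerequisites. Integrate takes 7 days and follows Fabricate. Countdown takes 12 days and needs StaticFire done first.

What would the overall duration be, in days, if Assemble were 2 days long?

30

Baseline: Assemble→Pressure→Inspect→Rollout = 4+8+7+11 = 30 → 30 days.
Assemble is on the critical path; changing it to 2 makes that path 28 days.
The binding chain switches to Fabricate→WetDress→Inspect→Rollout = 10+2+7+11 = 30; finish 30 days.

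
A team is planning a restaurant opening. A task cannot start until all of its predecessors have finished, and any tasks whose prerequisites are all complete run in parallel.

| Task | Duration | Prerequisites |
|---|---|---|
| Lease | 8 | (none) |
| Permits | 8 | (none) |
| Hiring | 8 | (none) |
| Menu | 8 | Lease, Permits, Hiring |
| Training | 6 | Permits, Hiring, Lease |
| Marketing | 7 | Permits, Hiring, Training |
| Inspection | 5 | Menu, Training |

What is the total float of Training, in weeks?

0

The longest chain is Lease→Menu→Inspection = 8+8+5 = 21; overall finish 21 weeks.
Longest path through Training: 21 weeks (earliest finish 14, latest finish 14).
Slack of Training = 8 − 8 = 0 weeks.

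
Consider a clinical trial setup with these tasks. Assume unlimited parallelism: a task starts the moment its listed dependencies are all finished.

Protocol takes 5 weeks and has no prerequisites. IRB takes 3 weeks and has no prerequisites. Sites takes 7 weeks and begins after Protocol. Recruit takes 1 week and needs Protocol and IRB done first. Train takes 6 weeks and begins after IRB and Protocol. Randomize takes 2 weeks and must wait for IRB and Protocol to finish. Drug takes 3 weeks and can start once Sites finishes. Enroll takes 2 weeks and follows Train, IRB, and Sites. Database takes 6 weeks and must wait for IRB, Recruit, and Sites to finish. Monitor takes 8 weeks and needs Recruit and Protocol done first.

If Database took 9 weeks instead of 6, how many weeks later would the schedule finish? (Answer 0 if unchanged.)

Actual critical path: Protocol→Sites→Database = 5+7+6 = 18 ⇒ 18 weeks.
Database lies on that path, so at 9 weeks the path becomes 21 weeks.
The critical path is still Protocol→Sites→Database; finish is now 21 weeks.
Change in finish: 21 − 18 = +3 weeks.

3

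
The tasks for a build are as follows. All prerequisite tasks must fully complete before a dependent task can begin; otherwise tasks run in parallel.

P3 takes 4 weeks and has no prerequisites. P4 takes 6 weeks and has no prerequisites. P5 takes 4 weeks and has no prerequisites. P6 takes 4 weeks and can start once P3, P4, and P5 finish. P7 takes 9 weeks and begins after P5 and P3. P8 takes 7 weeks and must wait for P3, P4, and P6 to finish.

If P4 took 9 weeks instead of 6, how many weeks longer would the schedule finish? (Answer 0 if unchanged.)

As given, the longest chain is P4→P6→P8 = 6+4+7 = 17, so the finish is 17 weeks.
Since P4 is critical, the +3 change carries straight to that chain (now 20 weeks).
The critical path is still P4→P6→P8; finish is now 20 weeks.
Change in finish: 20 − 17 = +3 weeks.

3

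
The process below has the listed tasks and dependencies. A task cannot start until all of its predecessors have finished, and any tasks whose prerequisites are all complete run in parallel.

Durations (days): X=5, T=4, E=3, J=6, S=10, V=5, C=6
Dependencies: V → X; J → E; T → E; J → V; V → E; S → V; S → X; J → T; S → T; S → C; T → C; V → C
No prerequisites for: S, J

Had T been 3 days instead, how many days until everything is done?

As given, the longest chain is S→V→C = 10+5+6 = 21, so the finish is 21 days.
T is off the critical path — its longest chain is 20 days, giving 1 of slack.
No other chain overtakes it, so the finish is 21 days.

21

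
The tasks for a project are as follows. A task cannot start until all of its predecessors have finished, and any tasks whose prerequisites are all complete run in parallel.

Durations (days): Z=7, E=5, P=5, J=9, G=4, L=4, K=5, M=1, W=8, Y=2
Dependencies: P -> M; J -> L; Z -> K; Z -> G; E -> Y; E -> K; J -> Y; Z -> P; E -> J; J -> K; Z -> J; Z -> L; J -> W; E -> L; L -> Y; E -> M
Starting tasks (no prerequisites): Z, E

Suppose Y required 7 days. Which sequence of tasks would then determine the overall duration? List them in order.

Z, J, L, Y

As given, the longest chain is Z→J→W = 7+9+8 = 24, so the finish is 24 days.
Y is off the critical path — its longest chain is 22 days, giving 2 of slack.
New critical path: Z→J→L→Y = 7+9+4+7 = 27 ⇒ 27 days.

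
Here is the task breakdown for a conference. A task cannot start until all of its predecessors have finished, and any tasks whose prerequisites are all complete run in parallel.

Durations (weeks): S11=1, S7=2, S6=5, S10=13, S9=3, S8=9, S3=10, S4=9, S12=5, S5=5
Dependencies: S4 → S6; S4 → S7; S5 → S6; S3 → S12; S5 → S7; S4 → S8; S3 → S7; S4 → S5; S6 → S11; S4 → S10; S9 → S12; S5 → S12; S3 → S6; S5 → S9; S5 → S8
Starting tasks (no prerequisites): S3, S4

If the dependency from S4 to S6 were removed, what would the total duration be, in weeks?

With the dependency in place, S4→S5→S8 = 9+5+9 = 23 sets the finish at 23 weeks.
Dropping S4→S6 doesn't change S6's earliest start (14); another predecessor still binds.
New critical path: S4→S5→S8 = 9+5+9 = 23 ⇒ 23 weeks.

23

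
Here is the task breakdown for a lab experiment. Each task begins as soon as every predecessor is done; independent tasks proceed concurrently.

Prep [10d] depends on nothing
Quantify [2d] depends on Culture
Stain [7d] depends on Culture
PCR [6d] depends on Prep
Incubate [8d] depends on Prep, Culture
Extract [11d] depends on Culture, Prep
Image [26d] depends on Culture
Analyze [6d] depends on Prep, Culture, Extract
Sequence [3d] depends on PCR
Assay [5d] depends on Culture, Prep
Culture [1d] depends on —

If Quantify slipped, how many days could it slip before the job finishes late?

The longest chain is Prep→Extract→Analyze = 10+11+6 = 27; overall finish 27 days.
Quantify finishes as early as 3 and must finish by 27.
So Quantify can slip 27 − 3 = 24 days.

24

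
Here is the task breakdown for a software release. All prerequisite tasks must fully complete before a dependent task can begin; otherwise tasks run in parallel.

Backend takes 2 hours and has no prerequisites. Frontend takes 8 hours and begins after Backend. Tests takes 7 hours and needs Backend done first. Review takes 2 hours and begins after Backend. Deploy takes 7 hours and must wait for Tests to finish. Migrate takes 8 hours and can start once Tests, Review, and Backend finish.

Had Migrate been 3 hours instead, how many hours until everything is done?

16

Actual critical path: Backend→Tests→Migrate = 2+7+8 = 17 ⇒ 17 hours.
Since Migrate is critical, the -5 change carries straight to that chain (now 12 hours).
Now Backend→Tests→Deploy = 2+7+7 = 16 is longest, so the finish becomes 16 hours.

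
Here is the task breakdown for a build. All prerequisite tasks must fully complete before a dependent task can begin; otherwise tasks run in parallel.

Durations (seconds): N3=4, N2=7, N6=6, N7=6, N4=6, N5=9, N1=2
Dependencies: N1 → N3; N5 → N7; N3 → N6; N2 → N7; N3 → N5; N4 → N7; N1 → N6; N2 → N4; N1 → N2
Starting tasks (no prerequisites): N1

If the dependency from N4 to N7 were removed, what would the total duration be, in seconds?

Original critical path: N1→N2→N4→N7 = 2+7+6+6 = 21 ⇒ 21 seconds.
Dropping N4→N7 doesn't change N7's earliest start (15); another predecessor still binds.
After: N1→N3→N5→N7 = 2+4+9+6 = 21 → 21 seconds.

21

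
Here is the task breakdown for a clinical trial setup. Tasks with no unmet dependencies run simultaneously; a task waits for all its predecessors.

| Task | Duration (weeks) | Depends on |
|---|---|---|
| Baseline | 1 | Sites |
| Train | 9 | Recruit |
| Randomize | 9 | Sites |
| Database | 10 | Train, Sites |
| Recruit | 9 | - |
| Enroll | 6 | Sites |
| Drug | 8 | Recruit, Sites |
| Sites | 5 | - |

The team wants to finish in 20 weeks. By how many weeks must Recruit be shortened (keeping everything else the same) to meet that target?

8

Current finish: 28 weeks; target: 20.
Recruit is on every critical path, so each week cut from Recruit cuts the finish by one (this holds down to a finish of 20).
Need 28 − 20 = 8 weeks off Recruit → Recruit becomes 1 week, finish becomes 20.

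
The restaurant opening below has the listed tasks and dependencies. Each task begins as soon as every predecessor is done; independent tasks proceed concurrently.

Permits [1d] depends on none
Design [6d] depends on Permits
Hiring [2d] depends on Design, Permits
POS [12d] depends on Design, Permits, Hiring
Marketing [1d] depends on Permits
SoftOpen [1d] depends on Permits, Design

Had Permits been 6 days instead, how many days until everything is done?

26

As given, the longest chain is Permits→Design→Hiring→POS = 1+6+2+12 = 21, so the finish is 21 days.
Permits is on the critical path; changing it to 6 makes that path 26 days.
That remains the longest chain; total 26 days.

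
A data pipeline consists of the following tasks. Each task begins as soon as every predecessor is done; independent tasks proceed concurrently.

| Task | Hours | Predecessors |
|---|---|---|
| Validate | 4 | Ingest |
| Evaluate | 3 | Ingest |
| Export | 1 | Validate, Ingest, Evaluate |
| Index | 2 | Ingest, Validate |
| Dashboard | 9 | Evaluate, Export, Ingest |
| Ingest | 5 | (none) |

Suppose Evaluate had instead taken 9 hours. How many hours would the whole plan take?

Critical path before the change: Ingest→Validate→Export→Dashboard = 5+4+1+9 = 19 giving 19 hours.
Evaluate is off the critical path — its longest chain is 18 hours, giving 1 of slack.
The binding chain switches to Ingest→Evaluate→Export→Dashboard = 5+9+1+9 = 24; finish 24 hours.

24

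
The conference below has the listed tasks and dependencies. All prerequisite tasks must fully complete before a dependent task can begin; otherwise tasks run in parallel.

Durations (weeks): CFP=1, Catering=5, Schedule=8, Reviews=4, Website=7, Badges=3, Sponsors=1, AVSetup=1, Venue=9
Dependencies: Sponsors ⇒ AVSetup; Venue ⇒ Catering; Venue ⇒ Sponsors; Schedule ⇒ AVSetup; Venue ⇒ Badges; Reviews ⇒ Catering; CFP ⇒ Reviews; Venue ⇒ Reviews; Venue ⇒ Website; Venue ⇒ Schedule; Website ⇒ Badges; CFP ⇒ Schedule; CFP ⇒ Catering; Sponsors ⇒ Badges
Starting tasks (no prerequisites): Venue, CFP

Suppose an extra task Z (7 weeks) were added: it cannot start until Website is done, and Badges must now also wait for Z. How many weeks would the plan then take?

26

Originally the plan takes 19 weeks.
With Z inserted, Badges now waits for max(Sponsors, Venue, Website, Z).
New critical path: Venue→Website→Z→Badges = 9+7+7+3 = 26 ⇒ 26 weeks.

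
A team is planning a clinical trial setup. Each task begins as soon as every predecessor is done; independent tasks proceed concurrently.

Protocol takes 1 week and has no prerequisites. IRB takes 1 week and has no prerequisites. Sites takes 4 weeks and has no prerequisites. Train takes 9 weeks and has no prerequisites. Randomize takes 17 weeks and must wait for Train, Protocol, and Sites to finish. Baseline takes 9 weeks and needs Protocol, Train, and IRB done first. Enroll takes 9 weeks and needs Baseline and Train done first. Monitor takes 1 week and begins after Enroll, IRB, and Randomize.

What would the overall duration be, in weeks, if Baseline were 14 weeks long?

Actual critical path: Train→Baseline→Enroll→Monitor = 9+9+9+1 = 28 ⇒ 28 weeks.
Baseline is on the critical path; changing it to 14 makes that path 33 weeks.
No other chain overtakes it, so the finish is 33 weeks.

33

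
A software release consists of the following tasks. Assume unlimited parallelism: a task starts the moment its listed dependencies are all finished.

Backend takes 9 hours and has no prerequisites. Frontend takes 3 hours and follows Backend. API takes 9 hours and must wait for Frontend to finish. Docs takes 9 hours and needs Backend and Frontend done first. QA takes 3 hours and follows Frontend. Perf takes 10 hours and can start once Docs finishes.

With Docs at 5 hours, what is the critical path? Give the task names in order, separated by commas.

Baseline: Backend→Frontend→Docs→Perf = 9+3+9+10 = 31 → 31 hours.
Since Docs is critical, the -4 change carries straight to that chain (now 27 hours).
No other chain overtakes it, so the finish is 27 hours.

Backend, Frontend, Docs, Perf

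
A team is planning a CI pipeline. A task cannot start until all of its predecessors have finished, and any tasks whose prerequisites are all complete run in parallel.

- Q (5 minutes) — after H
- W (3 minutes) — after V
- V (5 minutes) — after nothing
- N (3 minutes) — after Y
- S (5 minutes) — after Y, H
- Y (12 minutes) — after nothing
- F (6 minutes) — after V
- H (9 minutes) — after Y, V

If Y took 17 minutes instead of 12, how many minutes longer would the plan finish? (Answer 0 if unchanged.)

Actual critical path: Y→H→Q = 12+9+5 = 26 ⇒ 26 minutes.
Y lies on that path, so at 17 minutes the path becomes 31 minutes.
That remains the longest chain; total 31 minutes.
Change in finish: 31 − 26 = +5 minutes.

5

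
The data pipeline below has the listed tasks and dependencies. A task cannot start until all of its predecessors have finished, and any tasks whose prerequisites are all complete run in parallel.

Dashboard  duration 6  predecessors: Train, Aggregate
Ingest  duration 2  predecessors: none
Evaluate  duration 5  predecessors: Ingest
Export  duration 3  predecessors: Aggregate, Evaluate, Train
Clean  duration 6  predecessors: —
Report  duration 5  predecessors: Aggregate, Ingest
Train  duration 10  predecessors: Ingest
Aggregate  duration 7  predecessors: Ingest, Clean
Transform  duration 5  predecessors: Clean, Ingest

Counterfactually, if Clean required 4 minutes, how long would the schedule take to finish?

18

Critical path before the change: Clean→Aggregate→Dashboard = 6+7+6 = 19 giving 19 minutes.
Since Clean is critical, the -2 change carries straight to that chain (now 17 minutes).
New critical path: Ingest→Train→Dashboard = 2+10+6 = 18 ⇒ 18 minutes.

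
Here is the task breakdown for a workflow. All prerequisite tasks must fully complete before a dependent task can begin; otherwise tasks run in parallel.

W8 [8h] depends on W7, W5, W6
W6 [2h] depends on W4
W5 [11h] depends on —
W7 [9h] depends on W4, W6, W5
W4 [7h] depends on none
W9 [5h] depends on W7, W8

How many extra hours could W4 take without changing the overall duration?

W5→W7→W8→W9 = 11+9+8+5 = 33 sets the makespan at 33 hours.
Longest path through W4: 31 hours (earliest finish 7, latest finish 9).
Float = 33 − 31 = 2.

2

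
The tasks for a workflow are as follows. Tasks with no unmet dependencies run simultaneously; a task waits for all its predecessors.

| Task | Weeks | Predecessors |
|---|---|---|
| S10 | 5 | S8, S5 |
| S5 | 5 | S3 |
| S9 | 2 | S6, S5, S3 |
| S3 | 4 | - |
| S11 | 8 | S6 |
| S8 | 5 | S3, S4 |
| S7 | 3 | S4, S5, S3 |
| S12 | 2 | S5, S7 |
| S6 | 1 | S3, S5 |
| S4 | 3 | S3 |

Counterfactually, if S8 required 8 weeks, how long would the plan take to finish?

Baseline: S3→S5→S6→S11 = 4+5+1+8 = 18 → 18 weeks.
The longest path through S8 is only 17 weeks, so S8 has float 1.
New critical path: S3→S4→S8→S10 = 4+3+8+5 = 20 ⇒ 20 weeks.

20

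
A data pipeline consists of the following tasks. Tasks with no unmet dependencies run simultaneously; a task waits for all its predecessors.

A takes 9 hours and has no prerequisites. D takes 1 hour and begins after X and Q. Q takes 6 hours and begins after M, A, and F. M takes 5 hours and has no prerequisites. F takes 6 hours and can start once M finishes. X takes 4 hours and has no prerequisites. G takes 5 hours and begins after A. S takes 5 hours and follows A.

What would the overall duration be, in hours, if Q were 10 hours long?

22

As given, the longest chain is M→F→Q→D = 5+6+6+1 = 18, so the finish is 18 hours.
Since Q is critical, the +4 change carries straight to that chain (now 22 hours).
That remains the longest chain; total 22 hours.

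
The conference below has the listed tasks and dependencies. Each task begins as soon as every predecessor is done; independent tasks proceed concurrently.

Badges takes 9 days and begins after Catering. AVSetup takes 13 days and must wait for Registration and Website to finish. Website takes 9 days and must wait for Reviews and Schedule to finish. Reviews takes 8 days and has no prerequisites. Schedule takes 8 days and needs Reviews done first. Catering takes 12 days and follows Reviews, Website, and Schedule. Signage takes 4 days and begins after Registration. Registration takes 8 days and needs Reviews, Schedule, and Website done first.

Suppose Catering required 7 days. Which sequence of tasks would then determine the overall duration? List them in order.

Reviews, Schedule, Website, Registration, AVSetup

The binding path is Reviews→Schedule→Website→Catering→Badges = 8+8+9+12+9 = 46; finish at 46 days.
Since Catering is critical, the -5 change carries straight to that chain (now 41 days).
The binding chain switches to Reviews→Schedule→Website→Registration→AVSetup = 8+8+9+8+13 = 46; finish 46 days.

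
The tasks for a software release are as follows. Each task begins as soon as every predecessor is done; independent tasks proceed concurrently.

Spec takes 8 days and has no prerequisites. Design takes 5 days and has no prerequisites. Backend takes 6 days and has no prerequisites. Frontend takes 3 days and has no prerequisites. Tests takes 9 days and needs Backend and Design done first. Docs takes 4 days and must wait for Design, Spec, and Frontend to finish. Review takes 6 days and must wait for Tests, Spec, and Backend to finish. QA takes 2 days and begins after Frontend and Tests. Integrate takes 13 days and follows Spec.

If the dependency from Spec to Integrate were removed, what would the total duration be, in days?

21

Original critical path: Spec→Integrate = 8+13 = 21 ⇒ 21 days.
Without Spec→Integrate, Integrate's earliest start moves from 8 to 0.
The longest chain is now Backend→Tests→Review = 6+9+6 = 21, so the software release takes 21 days.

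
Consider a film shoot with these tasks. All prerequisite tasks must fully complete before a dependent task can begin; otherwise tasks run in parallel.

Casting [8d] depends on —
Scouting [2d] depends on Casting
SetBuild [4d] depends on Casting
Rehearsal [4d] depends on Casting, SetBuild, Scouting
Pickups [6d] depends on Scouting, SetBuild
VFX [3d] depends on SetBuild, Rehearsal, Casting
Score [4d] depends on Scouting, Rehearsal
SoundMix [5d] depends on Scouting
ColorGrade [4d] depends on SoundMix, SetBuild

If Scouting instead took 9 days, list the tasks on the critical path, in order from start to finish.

Casting, Scouting, SoundMix, ColorGrade

Actual critical path: Casting→SetBuild→Rehearsal→Score = 8+4+4+4 = 20 ⇒ 20 days.
Scouting has 1 day of float (longest path through it is 19).
Now Casting→Scouting→SoundMix→ColorGrade = 8+9+5+4 = 26 is longest, so the finish becomes 26 days.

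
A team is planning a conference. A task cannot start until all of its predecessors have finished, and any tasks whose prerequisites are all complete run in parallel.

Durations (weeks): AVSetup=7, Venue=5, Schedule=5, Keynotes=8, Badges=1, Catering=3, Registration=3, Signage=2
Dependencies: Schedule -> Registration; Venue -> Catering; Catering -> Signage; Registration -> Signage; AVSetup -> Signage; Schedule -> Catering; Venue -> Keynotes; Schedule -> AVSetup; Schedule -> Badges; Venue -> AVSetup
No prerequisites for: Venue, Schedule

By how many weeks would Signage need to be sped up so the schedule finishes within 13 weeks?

Current finish: 14 weeks; target: 13.
Signage is on every critical path, so each week cut from Signage cuts the finish by one (this holds down to a finish of 13).
Need 14 − 13 = 1 week off Signage → Signage becomes 1 week, finish becomes 13.

1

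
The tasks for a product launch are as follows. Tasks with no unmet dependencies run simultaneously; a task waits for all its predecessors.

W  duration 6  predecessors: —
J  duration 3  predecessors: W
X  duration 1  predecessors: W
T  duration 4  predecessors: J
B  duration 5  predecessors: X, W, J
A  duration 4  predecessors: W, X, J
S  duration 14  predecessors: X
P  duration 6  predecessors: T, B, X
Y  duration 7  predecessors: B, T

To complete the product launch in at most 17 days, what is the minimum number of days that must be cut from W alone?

4

Current finish: 21 days; target: 17.
W is on every critical path, so each day cut from W cuts the finish by one (this holds down to a finish of 16).
Need 21 − 17 = 4 days off W → W becomes 2 days, finish becomes 17.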